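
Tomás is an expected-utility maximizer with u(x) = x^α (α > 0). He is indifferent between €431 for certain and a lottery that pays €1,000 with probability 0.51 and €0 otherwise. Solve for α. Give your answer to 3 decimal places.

EU(lottery) = 0.51·1000^α + 0.49·0 = 0.51·1000^α.
Indifference: 431^α = 0.51·1000^α, so (431/1000)^α = 0.51.
α = ln(0.51) / ln(431/1000) = -0.673345/-0.841647 ≈ 0.800.

α ≈ 0.800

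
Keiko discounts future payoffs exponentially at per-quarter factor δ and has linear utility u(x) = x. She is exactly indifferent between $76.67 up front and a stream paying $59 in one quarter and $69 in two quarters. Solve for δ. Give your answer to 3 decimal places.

Present value of the stream is 59·δ + 69·δ². Indifference gives 59δ + 69δ² = 76.67.
That is, 69δ² + 59δ − 76.67 = 0, a quadratic in δ.
δ = (−59 + √(59² + 4·69·76.67)) / (2·69) = (−59 + √24641.92) / 138 ≈ 0.710.

δ ≈ 0.710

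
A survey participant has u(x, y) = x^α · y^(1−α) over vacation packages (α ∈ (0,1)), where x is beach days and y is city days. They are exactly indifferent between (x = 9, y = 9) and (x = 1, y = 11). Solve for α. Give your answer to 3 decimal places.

The Cobb–Douglas utilities coincide, so 9^α·9^(1−α) = 1^α·11^(1−α).
(9/1)^α = (11/9)^(1−α); take logs: α·ln(9/1) = (1−α)·ln(11/9), i.e. α·2.197225 = (1−α)·0.200671.
With A = 2.197225 and B = 0.200671: α·A = (1−α)·B, so α = B/(A+B) = 0.200671/2.397896 ≈ 0.084.

α ≈ 0.084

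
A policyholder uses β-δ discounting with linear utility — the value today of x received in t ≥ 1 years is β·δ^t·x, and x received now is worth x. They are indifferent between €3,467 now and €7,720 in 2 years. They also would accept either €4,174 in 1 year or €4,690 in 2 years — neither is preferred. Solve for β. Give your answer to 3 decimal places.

The second indifference involves only future payoffs, so β cancels: β·δ^1·4174 = β·δ^2·4690, giving δ = 4174/4690 = 0.88998.
The first indifference: 3467 = β·δ^2·7720, so β = 3467/(δ^2·7720) = 3467/(0.79206·7720) ≈ 0.567.

β ≈ 0.567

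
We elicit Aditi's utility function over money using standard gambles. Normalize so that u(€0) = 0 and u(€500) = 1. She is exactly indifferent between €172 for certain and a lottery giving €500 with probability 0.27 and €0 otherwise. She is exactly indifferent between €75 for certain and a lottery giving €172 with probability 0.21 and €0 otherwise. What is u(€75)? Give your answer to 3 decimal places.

The first gamble pins u(€172): it must equal 0.27·1 + 0.73·0 = 0.27.
Chaining: u(€75) = 0.21·0.27 + 0.79·0.00 = 0.0567.

0.057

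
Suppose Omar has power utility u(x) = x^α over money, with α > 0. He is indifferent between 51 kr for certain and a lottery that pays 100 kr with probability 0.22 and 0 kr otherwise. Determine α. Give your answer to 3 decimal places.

EU(lottery) = 0.22·100^α + 0.78·0 = 0.22·100^α.
Indifference: 51^α = 0.22·100^α, so (51/100)^α = 0.22.
Taking logs: α·ln(51/100) = ln(0.22), so α = -1.514128 / -0.673345 ≈ 2.249.

α ≈ 2.249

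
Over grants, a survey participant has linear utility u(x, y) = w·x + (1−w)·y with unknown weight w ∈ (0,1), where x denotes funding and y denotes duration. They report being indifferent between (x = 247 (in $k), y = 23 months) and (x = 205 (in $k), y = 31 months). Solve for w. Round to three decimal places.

u(247,23) = u(205,31) means w·247 + (1−w)·23 = w·205 + (1−w)·31.
w·(247−205) = (1−w)·(31−23), i.e. w·42 = (1−w)·8.
The marginal rate of substitution is 8/42, so w = 8/(42+8) = 0.160.

w = 0.160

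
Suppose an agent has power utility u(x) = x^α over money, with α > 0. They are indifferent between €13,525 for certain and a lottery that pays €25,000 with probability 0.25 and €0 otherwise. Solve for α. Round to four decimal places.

α ≈ 2.2566

The lottery's expected utility is 0.25·u(25000) + 0.75·u(0) = 0.25·25000^α (since u(0) = 0 for α > 0).
Setting u(13525) equal to that: 13525^α = 0.25·25000^α ⇒ (13525/25000)^α = 0.25.
Take logs: α = ln 0.25 / ln(13525/25000) ≈ 2.256574.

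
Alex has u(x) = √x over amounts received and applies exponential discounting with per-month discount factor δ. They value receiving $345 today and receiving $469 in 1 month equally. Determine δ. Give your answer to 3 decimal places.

Indifference means u(345) = δ · u(469), so δ = u(345)/u(469).
With u(x) = √x: δ = √345/√469 = √(345/469) = 0.85768.

δ ≈ 0.858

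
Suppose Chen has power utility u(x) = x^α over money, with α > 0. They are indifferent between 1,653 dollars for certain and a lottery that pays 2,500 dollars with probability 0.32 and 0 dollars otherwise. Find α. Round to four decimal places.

α ≈ 2.7543

EU(lottery) = 0.32·2500^α + 0.68·0 = 0.32·2500^α.
Equating: 1653^α = 0.32·2500^α, i.e. 0.6612^α = 0.32.
α = ln(0.32) / ln(1653/2500) = -1.1394343/-0.4136989 ≈ 2.7543.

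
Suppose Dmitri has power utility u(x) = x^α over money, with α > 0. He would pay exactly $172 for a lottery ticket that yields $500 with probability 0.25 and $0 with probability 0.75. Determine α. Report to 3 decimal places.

α ≈ 1.299

The lottery's expected utility is 0.25·u(500) + 0.75·u(0) = 0.25·500^α (since u(0) = 0 for α > 0).
Equating: 172^α = 0.25·500^α, i.e. 0.3440^α = 0.25.
α = ln(0.25) / ln(172/500) = -1.386294/-1.067114 ≈ 1.299.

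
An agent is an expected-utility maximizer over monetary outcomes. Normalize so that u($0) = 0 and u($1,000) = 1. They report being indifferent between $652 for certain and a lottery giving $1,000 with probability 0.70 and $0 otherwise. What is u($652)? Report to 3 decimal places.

By the standard-gamble method, u($652) is just the indifference probability on the best outcome: 0.70.

0.700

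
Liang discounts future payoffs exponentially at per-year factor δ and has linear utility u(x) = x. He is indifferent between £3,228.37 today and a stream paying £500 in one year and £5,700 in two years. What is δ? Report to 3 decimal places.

The stream is worth 500δ + 5700δ² today, so 500δ + 5700δ² = 3228.37.
So 5700δ² + 500δ − 3228.37 = 0.
δ = (−500 + √(500² + 4·5700·3228.37)) / (2·5700) = (−500 + √73856836.00) / 11400 ≈ 0.710.

δ ≈ 0.710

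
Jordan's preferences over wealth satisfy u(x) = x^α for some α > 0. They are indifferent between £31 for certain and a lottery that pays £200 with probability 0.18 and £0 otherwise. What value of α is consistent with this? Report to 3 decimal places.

α ≈ 0.920

The lottery's expected utility is 0.18·u(200) + 0.82·u(0) = 0.18·200^α (since u(0) = 0 for α > 0).
Equating: 31^α = 0.18·200^α, i.e. 0.1550^α = 0.18.
Take logs: α = ln 0.18 / ln(31/200) ≈ 0.91979.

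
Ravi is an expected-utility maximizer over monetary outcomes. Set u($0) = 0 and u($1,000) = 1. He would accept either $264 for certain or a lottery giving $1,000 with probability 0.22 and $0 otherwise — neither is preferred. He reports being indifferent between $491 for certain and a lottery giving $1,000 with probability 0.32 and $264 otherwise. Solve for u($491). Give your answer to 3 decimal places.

First, u($264) = 0.22·u($1,000) + 0.78·u($0) = 0.22.
The second indifference gives u($491) = 0.32·u($1,000) + 0.68·u($264) = 0.32·1.00 + 0.68·0.22 = 0.4696.

0.470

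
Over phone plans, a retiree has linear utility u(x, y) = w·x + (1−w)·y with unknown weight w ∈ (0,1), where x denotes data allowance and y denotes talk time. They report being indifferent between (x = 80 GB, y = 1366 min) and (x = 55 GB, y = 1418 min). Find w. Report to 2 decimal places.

Equating utilities: w·80 + (1−w)·1366 = w·55 + (1−w)·1418.
Collecting terms: w·25 = (1−w)·52.
So w/(1−w) = 52/25 = 2.0800, giving w = 52/(25+52) = 0.68.

w = 0.68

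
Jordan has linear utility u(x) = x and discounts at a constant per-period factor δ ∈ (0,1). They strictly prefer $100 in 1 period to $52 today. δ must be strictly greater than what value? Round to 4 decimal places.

Comparing present values: 52 < δ·100.
So δ > 52/100 = 0.52000.

δ > 0.5200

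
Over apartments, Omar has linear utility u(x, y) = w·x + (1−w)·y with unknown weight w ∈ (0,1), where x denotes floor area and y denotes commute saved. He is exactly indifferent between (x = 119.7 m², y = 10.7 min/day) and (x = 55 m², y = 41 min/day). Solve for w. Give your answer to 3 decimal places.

w = 0.319

Equating utilities: w·119.7 + (1−w)·10.7 = w·55 + (1−w)·41.
Collecting terms: w·64.7 = (1−w)·30.3.
The marginal rate of substitution is 30.3/64.7, so w = 30.3/(64.7+30.3) = 0.319.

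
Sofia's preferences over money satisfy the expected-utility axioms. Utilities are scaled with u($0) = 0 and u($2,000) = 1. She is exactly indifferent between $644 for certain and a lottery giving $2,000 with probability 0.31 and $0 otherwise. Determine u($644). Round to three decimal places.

0.310

u($644) equals the lottery's expected utility: 0.31·1 + 0.69·0 = 0.31.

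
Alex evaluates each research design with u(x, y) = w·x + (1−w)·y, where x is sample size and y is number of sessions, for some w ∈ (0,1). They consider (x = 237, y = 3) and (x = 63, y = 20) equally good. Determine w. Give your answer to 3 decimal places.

w = 0.089

Indifference: w·237 + (1−w)·3 = w·63 + (1−w)·20.
Collecting terms: w·174 = (1−w)·17.
The marginal rate of substitution is 17/174, so w = 17/(174+17) = 0.089.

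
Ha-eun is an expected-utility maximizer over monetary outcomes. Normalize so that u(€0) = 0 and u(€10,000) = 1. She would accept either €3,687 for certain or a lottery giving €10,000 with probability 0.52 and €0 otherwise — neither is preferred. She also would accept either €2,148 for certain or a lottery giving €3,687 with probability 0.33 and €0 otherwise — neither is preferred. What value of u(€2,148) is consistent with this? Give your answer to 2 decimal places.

The first gamble pins u(€3,687): it must equal 0.52·1 + 0.48·0 = 0.52.
Then u(€2,148) = 0.33·u(€3,687) + 0.67·u(€0) = 0.33·0.52 + 0.67·0.00 = 0.1716.

0.17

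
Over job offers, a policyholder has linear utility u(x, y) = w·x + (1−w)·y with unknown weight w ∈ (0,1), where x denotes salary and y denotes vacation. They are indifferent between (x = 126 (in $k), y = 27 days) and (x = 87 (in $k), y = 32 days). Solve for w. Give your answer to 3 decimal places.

w = 0.114

Indifference: w·126 + (1−w)·27 = w·87 + (1−w)·32.
Collecting terms: w·39 = (1−w)·5.
The marginal rate of substitution is 5/39, so w = 5/(39+5) = 0.114.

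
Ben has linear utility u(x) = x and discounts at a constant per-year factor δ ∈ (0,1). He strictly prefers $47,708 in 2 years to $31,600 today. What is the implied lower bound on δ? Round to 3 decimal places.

The preference means 31600 < δ^2·47708.
Dividing by 47708: δ^2 > 0.66236. Both sides are positive, so the square root keeps the direction.
δ > (31600/47708)^(1/2) ≈ 0.814.

δ > 0.814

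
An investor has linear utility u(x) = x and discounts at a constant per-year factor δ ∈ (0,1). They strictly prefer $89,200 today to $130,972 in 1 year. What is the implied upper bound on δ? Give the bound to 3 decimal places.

δ < 0.681

Comparing present values: 89200 > δ·130972.
Dividing through by 130972 gives δ < 0.68106.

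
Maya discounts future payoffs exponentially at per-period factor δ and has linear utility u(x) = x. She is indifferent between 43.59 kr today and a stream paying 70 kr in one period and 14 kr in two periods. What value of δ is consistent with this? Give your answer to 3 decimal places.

δ ≈ 0.560

The stream is worth 70δ + 14δ² today, so 70δ + 14δ² = 43.59.
So 14δ² + 70δ − 43.59 = 0.
By the quadratic formula (taking the positive root), δ = (−70 + √7341.04) / 28 ≈ 0.560.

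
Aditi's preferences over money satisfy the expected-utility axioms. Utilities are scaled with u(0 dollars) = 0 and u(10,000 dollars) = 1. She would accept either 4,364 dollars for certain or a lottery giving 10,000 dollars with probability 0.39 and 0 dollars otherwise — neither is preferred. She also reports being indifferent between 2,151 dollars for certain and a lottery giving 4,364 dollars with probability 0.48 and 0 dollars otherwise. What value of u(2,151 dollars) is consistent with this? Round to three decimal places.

First, u(4,364 dollars) = 0.39·u(10,000 dollars) + 0.61·u(0 dollars) = 0.39.
Chaining: u(2,151 dollars) = 0.48·0.39 + 0.52·0.00 = 0.1872.

0.187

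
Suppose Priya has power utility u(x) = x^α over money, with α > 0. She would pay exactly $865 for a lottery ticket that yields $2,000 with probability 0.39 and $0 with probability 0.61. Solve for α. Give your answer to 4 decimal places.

α ≈ 1.1234

Since u(0) = 0, the lottery's EU is 0.39·2000^α.
Equating: 865^α = 0.39·2000^α, i.e. 0.4325^α = 0.39.
Taking logs: α·ln(865/2000) = ln(0.39), so α = -0.9416085 / -0.8381730 ≈ 1.1234.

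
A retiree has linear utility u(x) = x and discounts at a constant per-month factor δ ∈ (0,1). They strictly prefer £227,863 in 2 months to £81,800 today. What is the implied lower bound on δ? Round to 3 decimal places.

The preference means 81800 < δ^2·227863.
Dividing by 227863: δ^2 > 0.35899. Both sides are positive, so the square root keeps the direction.
δ > (81800/227863)^(1/2) ≈ 0.599.

δ > 0.599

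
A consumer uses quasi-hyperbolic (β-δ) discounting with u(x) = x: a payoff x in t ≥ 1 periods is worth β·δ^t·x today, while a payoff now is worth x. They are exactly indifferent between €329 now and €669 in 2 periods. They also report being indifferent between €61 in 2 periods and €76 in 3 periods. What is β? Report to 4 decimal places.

The second indifference involves only future payoffs, so β cancels: β·δ^2·61 = β·δ^3·76, giving δ = 61/76 = 0.80263.
Now use the now-vs-future pair: 329 = β·δ^2·669 gives β = 329/(0.64422·669) ≈ 0.7634.

β ≈ 0.7634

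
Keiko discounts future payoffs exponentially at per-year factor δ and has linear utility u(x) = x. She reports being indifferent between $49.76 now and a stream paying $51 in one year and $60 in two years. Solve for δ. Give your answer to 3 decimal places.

Equating present values: 49.76 = 51δ + 60δ².
So 60δ² + 51δ − 49.76 = 0.
By the quadratic formula (taking the positive root), δ = (−51 + √14543.40) / 120 ≈ 0.580.

δ ≈ 0.580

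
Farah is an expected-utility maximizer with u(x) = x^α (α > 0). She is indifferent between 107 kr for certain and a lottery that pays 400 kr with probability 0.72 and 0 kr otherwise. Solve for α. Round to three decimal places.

α ≈ 0.249

EU(lottery) = 0.72·400^α + 0.28·0 = 0.72·400^α.
Setting u(107) equal to that: 107^α = 0.72·400^α ⇒ (107/400)^α = 0.72.
Taking logs: α·ln(107/400) = ln(0.72), so α = -0.328504 / -1.318636 ≈ 0.249.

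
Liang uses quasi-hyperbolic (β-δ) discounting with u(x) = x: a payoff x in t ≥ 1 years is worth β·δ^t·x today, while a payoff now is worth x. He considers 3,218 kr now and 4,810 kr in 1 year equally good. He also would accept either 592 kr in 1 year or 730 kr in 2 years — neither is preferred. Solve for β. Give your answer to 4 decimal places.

From the later pair, β·δ^1·592 = β·δ^2·730; dividing through, δ = 592/730 = 0.81096.
Now use the now-vs-future pair: 3218 = β·δ·4810 gives β = 3218/(0.81096·4810) ≈ 0.8250.

β ≈ 0.8250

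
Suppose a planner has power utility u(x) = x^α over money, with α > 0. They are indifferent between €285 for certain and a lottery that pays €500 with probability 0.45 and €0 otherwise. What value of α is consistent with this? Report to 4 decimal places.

EU(lottery) = 0.45·500^α + 0.55·0 = 0.45·500^α.
Setting u(285) equal to that: 285^α = 0.45·500^α ⇒ (285/500)^α = 0.45.
α = ln(0.45) / ln(285/500) = -0.7985077/-0.5621189 ≈ 1.4205.

α ≈ 1.4205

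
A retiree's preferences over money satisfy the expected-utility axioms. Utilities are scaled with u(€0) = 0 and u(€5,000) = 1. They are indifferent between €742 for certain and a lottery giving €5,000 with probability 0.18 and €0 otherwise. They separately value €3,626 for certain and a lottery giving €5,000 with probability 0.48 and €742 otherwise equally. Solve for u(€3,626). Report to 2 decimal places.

First, u(€742) = 0.18·u(€5,000) + 0.82·u(€0) = 0.18.
Then u(€3,626) = 0.48·u(€5,000) + 0.52·u(€742) = 0.48·1.00 + 0.52·0.18 = 0.5736.

0.57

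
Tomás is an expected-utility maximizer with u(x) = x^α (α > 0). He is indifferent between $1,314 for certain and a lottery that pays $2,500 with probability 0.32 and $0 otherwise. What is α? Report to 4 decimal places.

Since u(0) = 0, the lottery's EU is 0.32·2500^α.
Setting u(1314) equal to that: 1314^α = 0.32·2500^α ⇒ (1314/2500)^α = 0.32.
α = ln(0.32) / ln(1314/2500) = -1.1394343/-0.6432148 ≈ 1.7715.

α ≈ 1.7715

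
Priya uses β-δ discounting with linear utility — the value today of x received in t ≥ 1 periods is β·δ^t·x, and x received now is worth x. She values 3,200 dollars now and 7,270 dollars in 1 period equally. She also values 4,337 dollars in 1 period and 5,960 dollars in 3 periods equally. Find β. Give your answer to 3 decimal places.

Both payoffs in the second observation are in the future, so β drops out: δ^1·4337 = δ^3·5960 ⇒ δ^2 = 4337/5960 = 0.72768, so δ = 0.85304.
The first indifference: 3200 = β·δ·7270, so β = 3200/(δ·7270) = 3200/(0.85304·7270) ≈ 0.516.

β ≈ 0.516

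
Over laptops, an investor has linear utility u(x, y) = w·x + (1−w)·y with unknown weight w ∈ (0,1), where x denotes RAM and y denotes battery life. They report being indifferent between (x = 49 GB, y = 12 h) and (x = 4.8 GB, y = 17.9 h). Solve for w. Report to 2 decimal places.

w = 0.12

u(49,12) = u(4.8,17.9) means w·49 + (1−w)·12 = w·4.8 + (1−w)·17.9.
Rearranging, 44.2·w − 5.9·(1−w) = 0.
Hence w = 5.9/(44.2+5.9) = 5.9/50.1 = 0.12.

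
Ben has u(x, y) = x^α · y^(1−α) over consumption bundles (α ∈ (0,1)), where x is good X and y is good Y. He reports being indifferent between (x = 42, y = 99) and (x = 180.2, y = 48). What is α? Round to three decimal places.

α ≈ 0.332

Indifference: 42^α · 99^(1−α) = 180.2^α · 48^(1−α).
Rearrange to (42/180.2)^α = (48/99)^(1−α) and take logs: α·-1.456398 = (1−α)·-0.723919.
So α/(1−α) = (-0.723919)/(-1.456398) = 0.497061, and α = 0.497061/1.497061 ≈ 0.332.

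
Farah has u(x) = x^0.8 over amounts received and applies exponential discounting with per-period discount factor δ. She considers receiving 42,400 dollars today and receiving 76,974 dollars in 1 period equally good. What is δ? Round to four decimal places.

Indifference means u(42400) = δ · u(76974), so δ = u(42400)/u(76974).
Since u(x) = x^0.8, δ = (42400/76974)^0.8 = 0.55084^0.8 = 0.62061.

δ ≈ 0.6206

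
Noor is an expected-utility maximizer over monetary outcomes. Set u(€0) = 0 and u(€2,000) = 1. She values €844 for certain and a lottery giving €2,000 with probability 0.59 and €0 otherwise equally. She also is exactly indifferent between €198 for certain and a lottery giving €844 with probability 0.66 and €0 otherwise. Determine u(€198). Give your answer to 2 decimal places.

0.39

From the first indifference, u(€844) = 0.59·u(€2,000) + 0.41·u(€0) = 0.59·1 + 0.41·0 = 0.59.
The second indifference gives u(€198) = 0.66·u(€844) + 0.34·u(€0) = 0.66·0.59 + 0.34·0.00 = 0.3894.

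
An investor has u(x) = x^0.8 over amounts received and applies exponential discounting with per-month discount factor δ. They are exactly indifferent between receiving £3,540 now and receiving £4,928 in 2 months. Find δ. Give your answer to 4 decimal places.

Indifference means u(3540) = δ^2 · u(4928), so δ^2 = u(3540)/u(4928).
Since u(x) = x^0.8, δ^2 = (3540/4928)^0.8 = 0.71834^0.8 = 0.76748.
So δ = 0.76748^(1/2) ≈ 0.8761.

δ ≈ 0.8761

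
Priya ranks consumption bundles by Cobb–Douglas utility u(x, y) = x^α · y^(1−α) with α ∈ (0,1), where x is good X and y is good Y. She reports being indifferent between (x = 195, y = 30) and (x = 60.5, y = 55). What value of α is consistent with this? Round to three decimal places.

α ≈ 0.341

Indifference: 195^α · 30^(1−α) = 60.5^α · 55^(1−α).
Rearrange to (195/60.5)^α = (55/30)^(1−α) and take logs: α·1.170356 = (1−α)·0.606136.
With A = 1.170356 and B = 0.606136: α·A = (1−α)·B, so α = B/(A+B) = 0.606136/1.776492 ≈ 0.341.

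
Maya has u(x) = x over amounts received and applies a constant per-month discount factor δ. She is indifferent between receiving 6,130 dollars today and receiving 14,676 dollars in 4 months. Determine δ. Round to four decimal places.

δ ≈ 0.8039

Equating discounted utilities: u(6130) = δ^4·u(14676) ⇒ δ^4 = u(6130)/u(14676).
With u(x) = x: δ^4 = 6130/14676 = 0.41769.
Hence δ = (0.41769)^(1/4) = 0.803921.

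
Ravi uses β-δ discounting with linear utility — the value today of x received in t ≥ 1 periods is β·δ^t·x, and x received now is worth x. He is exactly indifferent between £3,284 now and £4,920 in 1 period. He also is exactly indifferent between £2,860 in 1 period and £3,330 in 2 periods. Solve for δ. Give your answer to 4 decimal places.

δ ≈ 0.8589

The second indifference involves only future payoffs, so β cancels: β·δ^1·2860 = β·δ^2·3330, giving δ = 2860/3330 = 0.85886.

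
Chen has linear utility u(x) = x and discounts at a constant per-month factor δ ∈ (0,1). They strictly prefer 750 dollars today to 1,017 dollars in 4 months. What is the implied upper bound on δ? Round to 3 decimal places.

δ < 0.927

The preference means 750 > δ^4·1017.
Hence δ^4 < 750/1017 = 0.73746, and x ↦ x^(1/4) is increasing on (0,∞).
δ < (750/1017)^(1/4) ≈ 0.927.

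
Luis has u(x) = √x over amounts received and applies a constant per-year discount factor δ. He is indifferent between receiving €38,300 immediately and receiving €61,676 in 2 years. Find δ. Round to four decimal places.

δ ≈ 0.8877

Indifference means u(38300) = δ^2 · u(61676), so δ^2 = u(38300)/u(61676).
With u(x) = √x: δ^2 = √38300/√61676 = √(38300/61676) = 0.78803.
Hence δ = (0.78803)^(1/2) = 0.887709.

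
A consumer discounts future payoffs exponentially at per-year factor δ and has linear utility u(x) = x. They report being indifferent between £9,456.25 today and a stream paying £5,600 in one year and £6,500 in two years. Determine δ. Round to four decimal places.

δ ≈ 0.8500

The stream is worth 5600δ + 6500δ² today, so 5600δ + 6500δ² = 9456.25.
Rearranged: 6500δ² + 5600δ − 9456.25 = 0.
δ = (−5600 + √(5600² + 4·6500·9456.25)) / (2·6500) = (−5600 + √277222500.00) / 13000 ≈ 0.8500.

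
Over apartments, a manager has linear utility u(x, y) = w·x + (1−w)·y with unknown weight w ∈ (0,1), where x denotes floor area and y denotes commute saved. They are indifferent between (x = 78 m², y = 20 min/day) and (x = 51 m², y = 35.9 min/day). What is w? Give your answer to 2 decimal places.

Indifference: w·78 + (1−w)·20 = w·51 + (1−w)·35.9.
w·(78−51) = (1−w)·(35.9−20), i.e. w·27 = (1−w)·15.9.
Hence w = 15.9/(27+15.9) = 15.9/42.9 = 0.37.

w = 0.37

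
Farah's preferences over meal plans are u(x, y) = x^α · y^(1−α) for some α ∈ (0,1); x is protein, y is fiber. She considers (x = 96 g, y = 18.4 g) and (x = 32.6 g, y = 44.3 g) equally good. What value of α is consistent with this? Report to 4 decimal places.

α ≈ 0.4486

Indifference: 96^α · 18.4^(1−α) = 32.6^α · 44.3^(1−α).
(96/32.6)^α = (44.3/18.4)^(1−α); take logs: α·ln(96/32.6) = (1−α)·ln(44.3/18.4), i.e. α·1.0800359 = (1−α)·0.8786340.
With A = 1.0800359 and B = 0.8786340: α·A = (1−α)·B, so α = B/(A+B) = 0.8786340/1.9586699 ≈ 0.4486.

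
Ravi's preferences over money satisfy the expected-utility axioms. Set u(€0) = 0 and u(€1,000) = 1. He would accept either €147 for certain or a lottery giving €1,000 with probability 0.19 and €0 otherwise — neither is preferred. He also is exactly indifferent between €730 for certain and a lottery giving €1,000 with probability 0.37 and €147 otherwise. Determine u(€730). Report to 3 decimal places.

0.490

First, u(€147) = 0.19·u(€1,000) + 0.81·u(€0) = 0.19.
The second indifference gives u(€730) = 0.37·u(€1,000) + 0.63·u(€147) = 0.37·1.00 + 0.63·0.19 = 0.4897.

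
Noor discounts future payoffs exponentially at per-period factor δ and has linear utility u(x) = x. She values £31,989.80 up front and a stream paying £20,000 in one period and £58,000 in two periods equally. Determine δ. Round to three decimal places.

δ ≈ 0.590

Present value of the stream is 20000·δ + 58000·δ². Indifference gives 20000δ + 58000δ² = 31989.80.
That is, 58000δ² + 20000δ − 31989.80 = 0, a quadratic in δ.
By the quadratic formula (taking the positive root), δ = (−20000 + √7821633600.00) / 116000 ≈ 0.590.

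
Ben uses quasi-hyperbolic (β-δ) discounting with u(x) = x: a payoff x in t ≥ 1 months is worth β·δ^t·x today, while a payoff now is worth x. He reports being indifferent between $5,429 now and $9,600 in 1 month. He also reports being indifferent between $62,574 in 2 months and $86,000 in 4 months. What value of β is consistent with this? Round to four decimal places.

β ≈ 0.6630

The second indifference involves only future payoffs, so β cancels: β·δ^2·62574 = β·δ^4·86000, giving δ^2 = 62574/86000 = 0.72760, so δ = 0.85300.
Now use the now-vs-future pair: 5429 = β·δ·9600 gives β = 5429/(0.85300·9600) ≈ 0.6630.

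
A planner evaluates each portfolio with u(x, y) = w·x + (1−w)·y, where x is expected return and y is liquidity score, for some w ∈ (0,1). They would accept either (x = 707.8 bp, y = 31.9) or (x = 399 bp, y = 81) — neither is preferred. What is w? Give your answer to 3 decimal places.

w = 0.137

Equating utilities: w·707.8 + (1−w)·31.9 = w·399 + (1−w)·81.
w·(707.8−399) = (1−w)·(81−31.9), i.e. w·308.8 = (1−w)·49.1.
So w/(1−w) = 49.1/308.8 = 0.1590, giving w = 49.1/(308.8+49.1) = 0.137.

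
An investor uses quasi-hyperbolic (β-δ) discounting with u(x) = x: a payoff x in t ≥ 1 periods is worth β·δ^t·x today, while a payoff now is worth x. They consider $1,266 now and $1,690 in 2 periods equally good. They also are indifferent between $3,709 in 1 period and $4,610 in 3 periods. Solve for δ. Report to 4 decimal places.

From the later pair, β·δ^1·3709 = β·δ^3·4610; dividing through, δ^2 = 3709/4610 = 0.80456, so δ = 0.89697.

δ ≈ 0.8970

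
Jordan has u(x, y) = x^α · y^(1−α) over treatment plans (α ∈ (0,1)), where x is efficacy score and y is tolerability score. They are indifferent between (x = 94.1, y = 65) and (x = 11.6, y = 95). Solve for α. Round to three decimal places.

α ≈ 0.153

The Cobb–Douglas utilities coincide, so 94.1^α·65^(1−α) = 11.6^α·95^(1−α).
Rearrange to (94.1/11.6)^α = (95/65)^(1−α) and take logs: α·2.093353 = (1−α)·0.379490.
With A = 2.093353 and B = 0.379490: α·A = (1−α)·B, so α = B/(A+B) = 0.379490/2.472843 ≈ 0.153.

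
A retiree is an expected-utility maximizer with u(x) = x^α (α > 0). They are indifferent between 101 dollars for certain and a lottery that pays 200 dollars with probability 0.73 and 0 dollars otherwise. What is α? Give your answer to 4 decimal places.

α ≈ 0.4606

EU(lottery) = 0.73·200^α + 0.27·0 = 0.73·200^α.
Setting u(101) equal to that: 101^α = 0.73·200^α ⇒ (101/200)^α = 0.73.
Take logs: α = ln 0.73 / ln(101/200) ≈ 0.460644.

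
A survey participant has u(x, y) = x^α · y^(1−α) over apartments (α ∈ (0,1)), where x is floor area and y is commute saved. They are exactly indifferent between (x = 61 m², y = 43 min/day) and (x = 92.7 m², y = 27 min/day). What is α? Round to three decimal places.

The Cobb–Douglas utilities coincide, so 61^α·43^(1−α) = 92.7^α·27^(1−α).
Rearrange to (61/92.7)^α = (27/43)^(1−α) and take logs: α·-0.418495 = (1−α)·-0.465363.
Thus α·(-0.883858) = -0.465363, so α = -0.465363/-0.883858 ≈ 0.527.

α ≈ 0.527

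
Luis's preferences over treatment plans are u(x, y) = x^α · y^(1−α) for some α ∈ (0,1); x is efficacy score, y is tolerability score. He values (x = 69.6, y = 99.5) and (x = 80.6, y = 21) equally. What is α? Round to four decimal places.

α ≈ 0.9138

Set the two utilities equal: 69.6^α·99.5^(1−α) = 80.6^α·21^(1−α).
Rearrange to (69.6/80.6)^α = (21/99.5)^(1−α) and take logs: α·-0.1467341 = (1−α)·-1.5556352.
With A = -0.1467341 and B = -1.5556352: α·A = (1−α)·B, so α = B/(A+B) = -1.5556352/-1.7023693 ≈ 0.9138.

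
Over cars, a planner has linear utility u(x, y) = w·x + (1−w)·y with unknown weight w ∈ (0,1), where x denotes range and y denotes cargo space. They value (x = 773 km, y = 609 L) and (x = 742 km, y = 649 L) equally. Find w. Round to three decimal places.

w = 0.563

Indifference: w·773 + (1−w)·609 = w·742 + (1−w)·649.
Collecting terms: w·31 = (1−w)·40.
The marginal rate of substitution is 40/31, so w = 40/(31+40) = 0.563.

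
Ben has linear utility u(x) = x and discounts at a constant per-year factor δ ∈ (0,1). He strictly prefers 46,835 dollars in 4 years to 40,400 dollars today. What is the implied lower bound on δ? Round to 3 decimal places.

δ > 0.964

Comparing present values: 40400 < δ^4·46835.
Dividing by 46835: δ^4 > 0.86260. Both sides are positive, so the 4th root keeps the direction.
δ > 0.86260^(1/4) = 0.964.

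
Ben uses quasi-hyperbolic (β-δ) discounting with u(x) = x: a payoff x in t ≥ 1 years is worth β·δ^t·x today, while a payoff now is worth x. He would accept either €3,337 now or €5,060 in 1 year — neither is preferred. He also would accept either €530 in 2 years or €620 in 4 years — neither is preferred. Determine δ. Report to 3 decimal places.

From the later pair, β·δ^2·530 = β·δ^4·620; dividing through, δ^2 = 530/620 = 0.85484, so δ = 0.92457.

δ ≈ 0.925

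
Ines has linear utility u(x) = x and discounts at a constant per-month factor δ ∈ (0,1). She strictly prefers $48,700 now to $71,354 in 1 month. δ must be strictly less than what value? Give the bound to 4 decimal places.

The preference means 48700 > δ·71354.
Dividing through by 71354 gives δ < 0.68251.

δ < 0.6825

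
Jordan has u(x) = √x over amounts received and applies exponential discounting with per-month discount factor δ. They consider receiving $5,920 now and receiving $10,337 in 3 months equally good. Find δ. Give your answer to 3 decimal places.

δ ≈ 0.911

Indifference means u(5920) = δ^3 · u(10337), so δ^3 = u(5920)/u(10337).
With u(x) = √x: δ^3 = √5920/√10337 = √(5920/10337) = 0.75677.
Hence δ = (0.75677)^(1/3) = 0.91129.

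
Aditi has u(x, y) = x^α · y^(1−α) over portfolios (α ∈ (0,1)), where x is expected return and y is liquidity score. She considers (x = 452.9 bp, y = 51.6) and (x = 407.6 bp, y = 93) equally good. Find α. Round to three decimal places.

α ≈ 0.848

Set the two utilities equal: 452.9^α·51.6^(1−α) = 407.6^α·93^(1−α).
Rearrange to (452.9/407.6)^α = (93/51.6)^(1−α) and take logs: α·0.105385 = (1−α)·0.589078.
With A = 0.105385 and B = 0.589078: α·A = (1−α)·B, so α = B/(A+B) = 0.589078/0.694463 ≈ 0.848.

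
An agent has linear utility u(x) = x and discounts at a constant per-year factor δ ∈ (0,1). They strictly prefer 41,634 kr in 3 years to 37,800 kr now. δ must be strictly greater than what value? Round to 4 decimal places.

Under u(x) = x this choice says 37800 < δ^3·41634.
So δ^3 > 37800/41634 = 0.90791; taking the cube root of both positive sides preserves the inequality.
δ > 0.90791^(1/3) = 0.9683.

δ > 0.9683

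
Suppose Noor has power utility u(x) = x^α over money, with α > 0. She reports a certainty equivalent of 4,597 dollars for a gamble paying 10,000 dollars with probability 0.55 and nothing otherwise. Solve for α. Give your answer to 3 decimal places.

α ≈ 0.769

EU(lottery) = 0.55·10000^α + 0.45·0 = 0.55·10000^α.
Indifference: 4597^α = 0.55·10000^α, so (4597/10000)^α = 0.55.
α = ln(0.55) / ln(4597/10000) = -0.597837/-0.777181 ≈ 0.769.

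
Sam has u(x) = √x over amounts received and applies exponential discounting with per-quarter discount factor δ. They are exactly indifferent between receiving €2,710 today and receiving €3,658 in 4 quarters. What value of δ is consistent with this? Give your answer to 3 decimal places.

The payoff in 4 quarters is discounted by δ^4, so u(2710) = δ^4·u(3658) and δ^4 = u(2710)/u(3658).
Since u(x) = √x, δ^4 = √(2710/3658) = 0.86072.
So δ = 0.86072^(1/4) ≈ 0.963.

δ ≈ 0.963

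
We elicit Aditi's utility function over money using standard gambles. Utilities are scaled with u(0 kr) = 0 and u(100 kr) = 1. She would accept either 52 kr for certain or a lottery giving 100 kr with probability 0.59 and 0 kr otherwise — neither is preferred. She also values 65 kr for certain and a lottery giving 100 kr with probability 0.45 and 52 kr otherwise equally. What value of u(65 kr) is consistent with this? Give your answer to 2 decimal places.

From the first indifference, u(52 kr) = 0.59·u(100 kr) + 0.41·u(0 kr) = 0.59·1 + 0.41·0 = 0.59.
Then u(65 kr) = 0.45·u(100 kr) + 0.55·u(52 kr) = 0.45·1.00 + 0.55·0.59 = 0.7745.

0.77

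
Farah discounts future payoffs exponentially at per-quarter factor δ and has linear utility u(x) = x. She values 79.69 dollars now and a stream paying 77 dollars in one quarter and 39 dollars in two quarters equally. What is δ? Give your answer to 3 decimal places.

δ ≈ 0.750

Equating present values: 79.69 = 77δ + 39δ².
That is, 39δ² + 77δ − 79.69 = 0, a quadratic in δ.
The positive root is δ = [−77 + √(77² + 4·39·79.69)] / (2·39) = (−77 + 135.501)/78 ≈ 0.750.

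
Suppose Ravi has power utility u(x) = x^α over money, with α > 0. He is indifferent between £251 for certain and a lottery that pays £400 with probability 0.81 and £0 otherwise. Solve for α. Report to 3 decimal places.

The lottery's expected utility is 0.81·u(400) + 0.19·u(0) = 0.81·400^α (since u(0) = 0 for α > 0).
Indifference: 251^α = 0.81·400^α, so (251/400)^α = 0.81.
Take logs: α = ln 0.81 / ln(251/400) ≈ 0.45218.

α ≈ 0.452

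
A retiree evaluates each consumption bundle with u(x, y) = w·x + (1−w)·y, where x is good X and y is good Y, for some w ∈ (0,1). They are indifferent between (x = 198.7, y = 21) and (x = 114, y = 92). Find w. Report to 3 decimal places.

w = 0.456

u(198.7,21) = u(114,92) means w·198.7 + (1−w)·21 = w·114 + (1−w)·92.
Collecting terms: w·84.7 = (1−w)·71.
The marginal rate of substitution is 71/84.7, so w = 71/(84.7+71) = 0.456.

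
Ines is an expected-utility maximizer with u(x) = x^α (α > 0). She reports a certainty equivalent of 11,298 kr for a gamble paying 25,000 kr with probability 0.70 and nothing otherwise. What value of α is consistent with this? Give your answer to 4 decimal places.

Since u(0) = 0, the lottery's EU is 0.70·25000^α.
Setting u(11298) equal to that: 11298^α = 0.70·25000^α ⇒ (11298/25000)^α = 0.70.
α = ln(0.70) / ln(11298/25000) = -0.3566749/-0.7942501 ≈ 0.4491.

α ≈ 0.4491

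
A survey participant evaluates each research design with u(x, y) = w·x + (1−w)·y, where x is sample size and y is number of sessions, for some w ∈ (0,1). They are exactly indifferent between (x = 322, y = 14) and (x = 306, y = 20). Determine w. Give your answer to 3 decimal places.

Indifference: w·322 + (1−w)·14 = w·306 + (1−w)·20.
Rearranging, 16·w − 6·(1−w) = 0.
So w/(1−w) = 6/16 = 0.3750, giving w = 6/(16+6) = 0.273.

w = 0.273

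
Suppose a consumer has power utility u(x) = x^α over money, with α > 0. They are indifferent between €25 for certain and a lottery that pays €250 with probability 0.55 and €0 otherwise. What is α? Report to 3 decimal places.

α ≈ 0.260

EU(lottery) = 0.55·250^α + 0.45·0 = 0.55·250^α.
Indifference: 25^α = 0.55·250^α, so (25/250)^α = 0.55.
Take logs: α = ln 0.55 / ln(25/250) ≈ 0.25964.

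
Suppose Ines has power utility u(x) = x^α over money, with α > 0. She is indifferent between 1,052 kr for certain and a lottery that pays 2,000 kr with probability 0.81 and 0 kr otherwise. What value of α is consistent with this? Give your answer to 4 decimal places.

α ≈ 0.3280

Since u(0) = 0, the lottery's EU is 0.81·2000^α.
Indifference: 1052^α = 0.81·2000^α, so (1052/2000)^α = 0.81.
α = ln(0.81) / ln(1052/2000) = -0.2107210/-0.6424541 ≈ 0.3280.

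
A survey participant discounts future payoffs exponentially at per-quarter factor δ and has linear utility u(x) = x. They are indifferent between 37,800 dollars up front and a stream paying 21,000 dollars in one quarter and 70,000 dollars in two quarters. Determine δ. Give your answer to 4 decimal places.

δ ≈ 0.6000

The stream is worth 21000δ + 70000δ² today, so 21000δ + 70000δ² = 37800.
Rearranged: 70000δ² + 21000δ − 37800 = 0.
δ = (−21000 + √(21000² + 4·70000·37800)) / (2·70000) = (−21000 + √11025000000.00) / 140000 ≈ 0.6000.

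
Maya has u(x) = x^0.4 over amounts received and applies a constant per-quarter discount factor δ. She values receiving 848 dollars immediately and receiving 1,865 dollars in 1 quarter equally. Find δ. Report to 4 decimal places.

Equating discounted utilities: u(848) = δ·u(1865) ⇒ δ = u(848)/u(1865).
With u(x) = x^0.4: δ = 848^0.4/1865^0.4 = (848/1865)^0.4 = 0.72960.

δ ≈ 0.7296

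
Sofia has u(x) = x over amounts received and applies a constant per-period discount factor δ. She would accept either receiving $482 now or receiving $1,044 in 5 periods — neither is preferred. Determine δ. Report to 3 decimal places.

Indifference means u(482) = δ^5 · u(1044), so δ^5 = u(482)/u(1044).
With u(x) = x: δ^5 = 482/1044 = 0.46169.
Taking the 5th root: δ = 0.46169^(1/5) ≈ 0.857.

δ ≈ 0.857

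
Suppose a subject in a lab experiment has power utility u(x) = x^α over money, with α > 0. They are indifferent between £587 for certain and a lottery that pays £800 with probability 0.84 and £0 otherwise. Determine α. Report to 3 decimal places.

α ≈ 0.563

The lottery's expected utility is 0.84·u(800) + 0.16·u(0) = 0.84·800^α (since u(0) = 0 for α > 0).
Equating: 587^α = 0.84·800^α, i.e. 0.7338^α = 0.84.
Taking logs: α·ln(587/800) = ln(0.84), so α = -0.174353 / -0.309587 ≈ 0.563.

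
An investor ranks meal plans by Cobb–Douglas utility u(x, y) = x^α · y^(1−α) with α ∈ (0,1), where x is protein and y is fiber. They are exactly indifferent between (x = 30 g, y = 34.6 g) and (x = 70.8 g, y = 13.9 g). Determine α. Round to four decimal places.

α ≈ 0.5151

Indifference: 30^α · 34.6^(1−α) = 70.8^α · 13.9^(1−α).
Rearrange to (30/70.8)^α = (13.9/34.6)^(1−α) and take logs: α·-0.8586616 = (1−α)·-0.9119648.
So α/(1−α) = (-0.9119648)/(-0.8586616) = 1.0620771, and α = 1.0620771/2.0620771 ≈ 0.5151.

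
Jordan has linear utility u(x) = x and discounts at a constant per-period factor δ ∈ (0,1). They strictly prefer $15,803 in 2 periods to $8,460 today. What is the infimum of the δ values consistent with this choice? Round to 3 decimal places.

Under u(x) = x this choice says 8460 < δ^2·15803.
Hence δ^2 > 8460/15803 = 0.53534, and x ↦ x^(1/2) is increasing on (0,∞).
δ > (8460/15803)^(1/2) ≈ 0.732.

δ > 0.732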